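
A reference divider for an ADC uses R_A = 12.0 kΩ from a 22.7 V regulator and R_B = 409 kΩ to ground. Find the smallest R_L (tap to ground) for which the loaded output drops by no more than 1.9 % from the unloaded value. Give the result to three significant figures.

R_L(min) ≈ 602 kΩ

Output resistance R_th = R_A‖R_B = (12.0 × 409)/421.0 = 11.66 kΩ.
The fractional drop is R_th/(R_th + R_L); requiring this ≤ 0.0190 gives R_L ≥ R_th(1/0.0190 − 1) = 11.66 × 51.63 = 602 kΩ.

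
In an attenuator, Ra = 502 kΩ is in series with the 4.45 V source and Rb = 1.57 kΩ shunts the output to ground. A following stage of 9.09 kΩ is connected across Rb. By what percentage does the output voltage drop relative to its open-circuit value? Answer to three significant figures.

The divider's output (Thévenin) resistance is Ra‖Rb = 1.565 kΩ.
Fractional drop under load = R_th/(R_th + R_L) = 1.565 / (1.565 + 9.09) = 0.1469.
So the output falls by 14.7 %.

14.7 %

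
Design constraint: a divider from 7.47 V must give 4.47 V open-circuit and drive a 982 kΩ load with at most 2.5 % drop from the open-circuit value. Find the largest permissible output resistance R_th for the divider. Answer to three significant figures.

R_th ≤ 25.2 kΩ

Loading drop = R_th/(R_th + R_L) ≤ 0.0250, so R_th ≤ R_L · ε/(1−ε) = 982 kΩ × 0.0250/0.9750 = 25.2 kΩ.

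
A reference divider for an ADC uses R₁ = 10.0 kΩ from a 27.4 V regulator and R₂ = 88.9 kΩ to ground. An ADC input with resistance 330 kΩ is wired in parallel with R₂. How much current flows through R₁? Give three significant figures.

R₂‖R_L = 70.03 kΩ, so the source sees R₁ + R₂‖R_L = 80.03 kΩ.
I = 27.4 V / 80.03 kΩ = 0.342 mA.

I ≈ 0.342 mA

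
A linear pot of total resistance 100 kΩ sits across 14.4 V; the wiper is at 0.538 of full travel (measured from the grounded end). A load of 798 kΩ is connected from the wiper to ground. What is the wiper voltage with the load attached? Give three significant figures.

V ≈ 7.51 V

The wiper splits the pot into (1−α)R = 46.20 kΩ above and αR = 53.80 kΩ below.
Lower section ‖ load = 50.40 kΩ.
V_wiper = 14.4 × 50.40/(46.20 + 50.40) = 7.51 V.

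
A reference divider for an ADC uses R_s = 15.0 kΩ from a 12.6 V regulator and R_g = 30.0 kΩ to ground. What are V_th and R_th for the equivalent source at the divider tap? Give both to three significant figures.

V_th = 8.40 V, R_th = 10.0 kΩ

V_th is the open-circuit tap voltage: 12.6 × 30.0/(15.0 + 30.0) = 8.40 V.
With the supply zeroed, R_s and R_g appear in parallel from the tap: R_th = R_s‖R_g = (15.0 × 30.0)/45.00 = 10.0 kΩ.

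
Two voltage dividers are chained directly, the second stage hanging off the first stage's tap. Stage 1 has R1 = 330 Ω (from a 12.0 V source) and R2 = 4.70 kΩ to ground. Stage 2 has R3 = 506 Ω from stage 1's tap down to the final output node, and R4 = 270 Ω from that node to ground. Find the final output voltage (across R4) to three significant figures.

Stage 2 presents R3+R4 = 776.0 Ω as a load on stage 1's tap.
Stage 1's lower leg becomes R2‖(R3+R4) = 666.0 Ω, so V_mid = 12.0 × 666.0/996.0 = 8.024 V.
Stage 2 is itself unloaded: V_out = V_mid × R4/(R3+R4) = 8.024 × 270/776.0 = 2.79 V.

V_out ≈ 2.79 V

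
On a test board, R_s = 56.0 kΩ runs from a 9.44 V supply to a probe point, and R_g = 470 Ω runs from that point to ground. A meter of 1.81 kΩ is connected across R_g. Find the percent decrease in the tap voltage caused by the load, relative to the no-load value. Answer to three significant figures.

20.5 %

The divider's output (Thévenin) resistance is R_s‖R_g = 466.1 Ω.
Fractional drop under load = R_th/(R_th + R_L) = 466.1 / (466.1 + 1810) = 0.2048.
So the output falls by 20.5 %.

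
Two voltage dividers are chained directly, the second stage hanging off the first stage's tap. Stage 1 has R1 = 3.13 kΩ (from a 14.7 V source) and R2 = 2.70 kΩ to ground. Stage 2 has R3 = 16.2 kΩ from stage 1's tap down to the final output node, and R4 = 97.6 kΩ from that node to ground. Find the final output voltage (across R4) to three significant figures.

V_out ≈ 5.77 V

Stage 2 presents R3+R4 = 113.8 kΩ as a load on stage 1's tap.
Stage 1's lower leg becomes R2‖(R3+R4) = 2.637 kΩ, so V_mid = 14.7 × 2.637/5.767 = 6.722 V.
Stage 2 is itself unloaded: V_out = V_mid × R4/(R3+R4) = 6.722 × 97.6/113.8 = 5.77 V.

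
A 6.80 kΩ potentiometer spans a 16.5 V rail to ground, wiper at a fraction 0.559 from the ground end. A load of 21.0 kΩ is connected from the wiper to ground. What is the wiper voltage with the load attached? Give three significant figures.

The wiper splits the pot into (1−α)R = 2.999 kΩ above and αR = 3.801 kΩ below.
Lower section ‖ load = 3.219 kΩ.
V_wiper = 16.5 × 3.219/(2.999 + 3.219) = 8.54 V.

V ≈ 8.54 V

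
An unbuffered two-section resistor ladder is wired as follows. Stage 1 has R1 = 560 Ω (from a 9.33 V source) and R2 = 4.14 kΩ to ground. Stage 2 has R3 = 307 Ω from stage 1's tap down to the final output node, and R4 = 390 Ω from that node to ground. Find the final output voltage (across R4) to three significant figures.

Stage 2 presents R3+R4 = 697.0 Ω as a load on stage 1's tap.
Stage 1's lower leg becomes R2‖(R3+R4) = 596.6 Ω, so V_mid = 9.33 × 596.6/1157 = 4.812 V.
Stage 2 is itself unloaded: V_out = V_mid × R4/(R3+R4) = 4.812 × 390/697.0 = 2.69 V.

V_out ≈ 2.69 V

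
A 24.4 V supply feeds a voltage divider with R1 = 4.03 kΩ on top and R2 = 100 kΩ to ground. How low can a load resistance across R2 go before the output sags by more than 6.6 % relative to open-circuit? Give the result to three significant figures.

R_L(min) ≈ 54.8 kΩ

Output resistance R_th = R1‖R2 = (4.03 × 100)/104.0 = 3.874 kΩ.
The fractional drop is R_th/(R_th + R_L); requiring this ≤ 0.0660 gives R_L ≥ R_th(1/0.0660 − 1) = 3.874 × 14.15 = 54.8 kΩ.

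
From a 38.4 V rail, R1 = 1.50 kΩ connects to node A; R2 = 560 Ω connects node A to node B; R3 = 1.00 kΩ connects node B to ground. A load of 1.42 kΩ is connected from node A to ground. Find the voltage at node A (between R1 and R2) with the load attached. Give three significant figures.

V ≈ 12.7 V

Below node A the series string R2+R3 = 1560 Ω sits in parallel with the 1420 Ω load: 743.4 Ω.
V_A = 38.4 × 743.4/(1500 + 743.4) = 12.7 V.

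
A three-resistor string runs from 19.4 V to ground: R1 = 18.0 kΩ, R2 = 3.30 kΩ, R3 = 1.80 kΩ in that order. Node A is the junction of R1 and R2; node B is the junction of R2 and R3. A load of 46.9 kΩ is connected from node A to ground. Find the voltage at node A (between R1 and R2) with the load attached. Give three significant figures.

V ≈ 3.95 V

Below node A the series string R2+R3 = 5.100 kΩ sits in parallel with the 46.9 kΩ load: 4.600 kΩ.
V_A = 19.4 × 4.600/(18.0 + 4.600) = 3.95 V.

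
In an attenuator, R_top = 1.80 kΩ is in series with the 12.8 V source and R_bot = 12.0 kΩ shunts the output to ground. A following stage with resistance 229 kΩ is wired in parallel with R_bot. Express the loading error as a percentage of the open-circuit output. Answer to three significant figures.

The divider's output (Thévenin) resistance is R_top‖R_bot = 1.565 kΩ.
Fractional drop under load = R_th/(R_th + R_L) = 1.565 / (1.565 + 229) = 0.006789.
So the output falls by 0.679 %.

0.679 %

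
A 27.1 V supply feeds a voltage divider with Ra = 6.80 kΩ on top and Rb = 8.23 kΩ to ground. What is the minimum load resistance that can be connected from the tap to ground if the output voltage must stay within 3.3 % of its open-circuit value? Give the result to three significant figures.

Output resistance R_th = Ra‖Rb = (6.80 × 8.23)/15.03 = 3.723 kΩ.
The fractional drop is R_th/(R_th + R_L); requiring this ≤ 0.0330 gives R_L ≥ R_th(1/0.0330 − 1) = 3.723 × 29.30 = 109 kΩ.

R_L(min) ≈ 109 kΩ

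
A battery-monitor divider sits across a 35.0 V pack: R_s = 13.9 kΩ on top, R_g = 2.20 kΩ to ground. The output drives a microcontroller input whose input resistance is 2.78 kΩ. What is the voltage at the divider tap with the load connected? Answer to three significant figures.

V_out ≈ 2.84 V

The load sits in parallel with R_g: R_g‖R_L = (2.20 × 2.78) / (2.20 + 2.78) = 1.228 kΩ.
V_out = 35.0 × 1.228 / (13.9 + 1.228) = 35.0 × 1.228/15.13 = 2.84 V.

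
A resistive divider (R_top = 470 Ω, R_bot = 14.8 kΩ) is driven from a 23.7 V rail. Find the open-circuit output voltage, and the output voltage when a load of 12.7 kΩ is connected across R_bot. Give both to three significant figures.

Unloaded: 23.0 V; loaded: 22.2 V

Open-circuit: V = 23.7 × 14800/(470 + 14800) = 23.0 V.
With the load, R_bot becomes R_bot‖R_L = 6835 Ω, so V = 23.7 × 6835/7305 = 22.2 V.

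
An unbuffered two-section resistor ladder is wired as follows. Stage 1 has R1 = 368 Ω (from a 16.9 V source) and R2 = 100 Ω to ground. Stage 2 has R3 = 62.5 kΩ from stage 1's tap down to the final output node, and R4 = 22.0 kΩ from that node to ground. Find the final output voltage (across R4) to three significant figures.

Stage 2 presents R3+R4 = 84500 Ω as a load on stage 1's tap.
Stage 1's lower leg becomes R2‖(R3+R4) = 99.88 Ω, so V_mid = 16.9 × 99.88/467.9 = 3.608 V.
Stage 2 is itself unloaded: V_out = V_mid × R4/(R3+R4) = 3.608 × 22000/84500 = 0.939 V.

V_out ≈ 0.939 V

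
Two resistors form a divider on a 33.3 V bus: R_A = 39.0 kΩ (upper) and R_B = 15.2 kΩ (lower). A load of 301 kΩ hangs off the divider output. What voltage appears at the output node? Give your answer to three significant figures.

The load sits in parallel with R_B: R_B‖R_L = (15.2 × 301) / (15.2 + 301) = 14.47 kΩ.
V_out = 33.3 × 14.47 / (39.0 + 14.47) = 33.3 × 14.47/53.47 = 9.01 V.

V_out ≈ 9.01 V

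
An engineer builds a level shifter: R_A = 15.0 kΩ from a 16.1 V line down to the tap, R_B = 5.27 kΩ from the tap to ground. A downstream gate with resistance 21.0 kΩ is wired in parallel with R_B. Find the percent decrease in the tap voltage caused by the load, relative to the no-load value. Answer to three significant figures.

The divider's output (Thévenin) resistance is R_A‖R_B = 3.900 kΩ.
Fractional drop under load = R_th/(R_th + R_L) = 3.900 / (3.900 + 21.0) = 0.1566.
So the output falls by 15.7 %.

15.7 %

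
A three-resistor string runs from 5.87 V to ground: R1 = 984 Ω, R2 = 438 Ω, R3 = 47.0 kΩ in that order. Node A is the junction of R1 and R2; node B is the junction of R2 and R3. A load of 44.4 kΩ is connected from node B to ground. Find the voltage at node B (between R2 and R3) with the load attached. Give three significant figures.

V ≈ 5.53 V

At node B, R3 is in parallel with the load: R3‖R_L = 22830 Ω.
Below node A the resistance is R2 + (R3‖R_L) = 23270 Ω, so V_A = 5.87 × 23270/24250 = 5.632 V.
Then V_B = V_A × (R3‖R_L)/(R2 + R3‖R_L) = 5.632 × 22830/23270 = 5.53 V.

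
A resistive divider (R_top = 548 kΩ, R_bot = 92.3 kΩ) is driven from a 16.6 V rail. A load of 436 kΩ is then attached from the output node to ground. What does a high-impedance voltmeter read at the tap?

The load sits in parallel with R_bot: R_bot‖R_L = (92.3 × 436) / (92.3 + 436) = 76.17 kΩ.
V_out = 16.6 × 76.17 / (548 + 76.17) = 16.6 × 76.17/624.2 = 2.03 V.

V_out ≈ 2.03 V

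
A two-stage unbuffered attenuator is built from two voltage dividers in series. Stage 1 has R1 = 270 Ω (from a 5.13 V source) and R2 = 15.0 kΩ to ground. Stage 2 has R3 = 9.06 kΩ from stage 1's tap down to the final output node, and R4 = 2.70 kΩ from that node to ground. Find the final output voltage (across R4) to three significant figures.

V_out ≈ 1.13 V

Stage 2 presents R3+R4 = 11760 Ω as a load on stage 1's tap.
Stage 1's lower leg becomes R2‖(R3+R4) = 6592 Ω, so V_mid = 5.13 × 6592/6862 = 4.928 V.
Stage 2 is itself unloaded: V_out = V_mid × R4/(R3+R4) = 4.928 × 2700/11760 = 1.13 V.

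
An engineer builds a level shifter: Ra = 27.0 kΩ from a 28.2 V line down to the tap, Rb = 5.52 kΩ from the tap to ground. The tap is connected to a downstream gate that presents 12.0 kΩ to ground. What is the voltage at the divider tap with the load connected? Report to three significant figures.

V_out ≈ 3.46 V

The load sits in parallel with Rb: Rb‖R_L = (5.52 × 12.0) / (5.52 + 12.0) = 3.781 kΩ.
V_out = 28.2 × 3.781 / (27.0 + 3.781) = 28.2 × 3.781/30.78 = 3.46 V.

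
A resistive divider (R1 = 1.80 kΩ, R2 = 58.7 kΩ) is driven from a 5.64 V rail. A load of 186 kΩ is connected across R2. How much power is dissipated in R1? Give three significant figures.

Total resistance from the source is R1 + (R2‖R_L) = 46.42 kΩ, so I = 5.64/46.42 kΩ = 0.1215 mA.
P = I²·R1 = (0.1215 mA)² × 1.80 kΩ = 0.0266 mW.

P ≈ 0.0266 mW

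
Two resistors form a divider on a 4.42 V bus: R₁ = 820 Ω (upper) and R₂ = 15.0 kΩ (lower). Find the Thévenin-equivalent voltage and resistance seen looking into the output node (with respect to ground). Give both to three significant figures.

V_th is the open-circuit tap voltage: 4.42 × 15000/(820 + 15000) = 4.19 V.
With the supply zeroed, R₁ and R₂ appear in parallel from the tap: R_th = R₁‖R₂ = (820 × 15000)/15820 = 777 Ω.

V_th = 4.19 V, R_th = 777 Ω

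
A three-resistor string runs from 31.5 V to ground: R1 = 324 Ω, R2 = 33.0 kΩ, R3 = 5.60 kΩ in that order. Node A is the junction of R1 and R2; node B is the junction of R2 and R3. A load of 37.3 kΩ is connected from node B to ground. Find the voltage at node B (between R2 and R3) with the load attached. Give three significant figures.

V ≈ 4.02 V

At node B, R3 is in parallel with the load: R3‖R_L = 4869 Ω.
Below node A the resistance is R2 + (R3‖R_L) = 37870 Ω, so V_A = 31.5 × 37870/38190 = 31.23 V.
Then V_B = V_A × (R3‖R_L)/(R2 + R3‖R_L) = 31.23 × 4869/37870 = 4.02 V.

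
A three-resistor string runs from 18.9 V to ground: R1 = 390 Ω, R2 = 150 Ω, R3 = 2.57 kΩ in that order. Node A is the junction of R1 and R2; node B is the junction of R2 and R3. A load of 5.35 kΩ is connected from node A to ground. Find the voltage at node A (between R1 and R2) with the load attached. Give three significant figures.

V ≈ 15.5 V

Below node A the series string R2+R3 = 2720 Ω sits in parallel with the 5350 Ω load: 1803 Ω.
V_A = 18.9 × 1803/(390 + 1803) = 15.5 V.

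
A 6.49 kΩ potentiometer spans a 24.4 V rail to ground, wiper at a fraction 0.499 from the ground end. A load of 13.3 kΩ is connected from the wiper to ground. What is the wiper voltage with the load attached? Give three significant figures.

V ≈ 10.9 V

The wiper splits the pot into (1−α)R = 3.251 kΩ above and αR = 3.239 kΩ below.
Lower section ‖ load = 2.604 kΩ.
V_wiper = 24.4 × 2.604/(3.251 + 2.604) = 10.9 V.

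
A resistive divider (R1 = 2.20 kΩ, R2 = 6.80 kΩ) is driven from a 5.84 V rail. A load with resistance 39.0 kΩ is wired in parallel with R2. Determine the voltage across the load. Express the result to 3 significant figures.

V_out ≈ 4.23 V

The load sits in parallel with R2: R2‖R_L = (6.80 × 39.0) / (6.80 + 39.0) = 5.790 kΩ.
V_out = 5.84 × 5.790 / (2.20 + 5.790) = 5.84 × 5.790/7.990 = 4.23 V.
(Unloaded it would have been 4.41 V.)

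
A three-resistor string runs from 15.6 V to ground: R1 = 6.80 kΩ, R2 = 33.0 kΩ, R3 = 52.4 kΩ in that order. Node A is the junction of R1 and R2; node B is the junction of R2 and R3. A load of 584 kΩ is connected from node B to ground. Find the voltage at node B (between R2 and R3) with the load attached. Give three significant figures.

V ≈ 8.54 V

At node B, R3 is in parallel with the load: R3‖R_L = 48.09 kΩ.
Below node A the resistance is R2 + (R3‖R_L) = 81.09 kΩ, so V_A = 15.6 × 81.09/87.89 = 14.39 V.
Then V_B = V_A × (R3‖R_L)/(R2 + R3‖R_L) = 14.39 × 48.09/81.09 = 8.54 V.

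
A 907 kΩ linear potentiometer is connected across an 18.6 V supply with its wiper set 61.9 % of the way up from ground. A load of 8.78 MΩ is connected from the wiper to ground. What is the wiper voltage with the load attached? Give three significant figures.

The wiper splits the pot into (1−α)R = 345.6 kΩ above and αR = 561.4 kΩ below.
Lower section ‖ load = 527.7 kΩ.
V_wiper = 18.6 × 527.7/(345.6 + 527.7) = 11.2 V.

V ≈ 11.2 V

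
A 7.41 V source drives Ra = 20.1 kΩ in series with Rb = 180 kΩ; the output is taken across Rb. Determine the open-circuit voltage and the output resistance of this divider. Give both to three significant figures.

V_th is the open-circuit tap voltage: 7.41 × 180/(20.1 + 180) = 6.67 V.
With the supply zeroed, Ra and Rb appear in parallel from the tap: R_th = Ra‖Rb = (20.1 × 180)/200.1 = 18.1 kΩ.

V_th = 6.67 V, R_th = 18.1 kΩ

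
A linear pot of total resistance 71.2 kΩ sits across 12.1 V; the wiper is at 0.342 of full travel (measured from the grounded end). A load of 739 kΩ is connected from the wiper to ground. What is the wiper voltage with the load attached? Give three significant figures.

The wiper splits the pot into (1−α)R = 46.85 kΩ above and αR = 24.35 kΩ below.
Lower section ‖ load = 23.57 kΩ.
V_wiper = 12.1 × 23.57/(46.85 + 23.57) = 4.05 V.

V ≈ 4.05 V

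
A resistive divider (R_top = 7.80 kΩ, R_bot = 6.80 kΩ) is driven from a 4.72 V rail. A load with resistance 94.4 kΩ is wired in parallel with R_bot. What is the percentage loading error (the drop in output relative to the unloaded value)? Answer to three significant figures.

The divider's output (Thévenin) resistance is R_top‖R_bot = 3.633 kΩ.
Fractional drop under load = R_th/(R_th + R_L) = 3.633 / (3.633 + 94.4) = 0.03706.
So the output falls by 3.71 %.

3.71 %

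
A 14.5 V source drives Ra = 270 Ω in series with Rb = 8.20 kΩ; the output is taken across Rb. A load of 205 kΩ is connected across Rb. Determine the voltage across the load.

The load sits in parallel with Rb: Rb‖R_L = (8200 × 205000) / (8200 + 205000) = 7885 Ω.
V_out = 14.5 × 7885 / (270 + 7885) = 14.5 × 7885/8155 = 14.0 V.

V_out ≈ 14.0 V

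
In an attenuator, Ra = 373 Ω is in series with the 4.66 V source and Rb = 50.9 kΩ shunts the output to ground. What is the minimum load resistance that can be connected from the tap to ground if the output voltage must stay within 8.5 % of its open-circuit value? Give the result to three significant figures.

R_L(min) ≈ 3.99 kΩ

Output resistance R_th = Ra‖Rb = (373 × 50900)/51270 = 370.3 Ω.
The fractional drop is R_th/(R_th + R_L); requiring this ≤ 0.0850 gives R_L ≥ R_th(1/0.0850 − 1) = 370.3 × 10.76 = 3.99 kΩ.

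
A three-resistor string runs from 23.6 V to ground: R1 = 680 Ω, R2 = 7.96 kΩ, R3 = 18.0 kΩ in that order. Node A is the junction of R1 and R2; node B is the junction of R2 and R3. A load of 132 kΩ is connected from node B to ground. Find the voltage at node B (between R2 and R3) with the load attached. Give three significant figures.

At node B, R3 is in parallel with the load: R3‖R_L = 15840 Ω.
Below node A the resistance is R2 + (R3‖R_L) = 23800 Ω, so V_A = 23.6 × 23800/24480 = 22.94 V.
Then V_B = V_A × (R3‖R_L)/(R2 + R3‖R_L) = 22.94 × 15840/23800 = 15.3 V.

V ≈ 15.3 V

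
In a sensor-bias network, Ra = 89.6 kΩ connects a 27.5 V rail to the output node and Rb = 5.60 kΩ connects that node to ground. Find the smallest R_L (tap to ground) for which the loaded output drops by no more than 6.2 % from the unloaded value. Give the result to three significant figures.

R_L(min) ≈ 79.7 kΩ

Output resistance R_th = Ra‖Rb = (89.6 × 5.60)/95.20 = 5.271 kΩ.
The fractional drop is R_th/(R_th + R_L); requiring this ≤ 0.0620 gives R_L ≥ R_th(1/0.0620 − 1) = 5.271 × 15.13 = 79.7 kΩ.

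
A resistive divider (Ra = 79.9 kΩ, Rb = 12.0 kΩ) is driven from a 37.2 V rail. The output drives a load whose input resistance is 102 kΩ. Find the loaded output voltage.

The load sits in parallel with Rb: Rb‖R_L = (12.0 × 102) / (12.0 + 102) = 10.74 kΩ.
V_out = 37.2 × 10.74 / (79.9 + 10.74) = 37.2 × 10.74/90.64 = 4.41 V.
(Unloaded it would have been 4.86 V.)

V_out ≈ 4.41 V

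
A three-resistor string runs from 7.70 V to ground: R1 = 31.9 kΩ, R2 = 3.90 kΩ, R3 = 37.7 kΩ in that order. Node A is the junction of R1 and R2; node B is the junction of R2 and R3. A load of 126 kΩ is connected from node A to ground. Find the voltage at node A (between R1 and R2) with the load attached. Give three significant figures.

V ≈ 3.81 V

Below node A the series string R2+R3 = 41.60 kΩ sits in parallel with the 126 kΩ load: 31.27 kΩ.
V_A = 7.70 × 31.27/(31.9 + 31.27) = 3.81 V.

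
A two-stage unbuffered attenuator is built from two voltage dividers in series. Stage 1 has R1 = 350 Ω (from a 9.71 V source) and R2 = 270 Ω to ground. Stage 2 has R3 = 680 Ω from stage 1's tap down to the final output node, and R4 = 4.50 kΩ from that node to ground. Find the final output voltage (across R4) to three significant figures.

V_out ≈ 3.57 V

Stage 2 presents R3+R4 = 5180 Ω as a load on stage 1's tap.
Stage 1's lower leg becomes R2‖(R3+R4) = 256.6 Ω, so V_mid = 9.71 × 256.6/606.6 = 4.108 V.
Stage 2 is itself unloaded: V_out = V_mid × R4/(R3+R4) = 4.108 × 4500/5180 = 3.57 V.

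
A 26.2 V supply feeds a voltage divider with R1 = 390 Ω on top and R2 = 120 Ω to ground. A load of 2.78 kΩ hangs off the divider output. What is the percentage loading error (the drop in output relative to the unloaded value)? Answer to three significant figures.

The divider's output (Thévenin) resistance is R1‖R2 = 91.76 Ω.
Fractional drop under load = R_th/(R_th + R_L) = 91.76 / (91.76 + 2780) = 0.03195.
So the output falls by 3.20 %.

3.20 %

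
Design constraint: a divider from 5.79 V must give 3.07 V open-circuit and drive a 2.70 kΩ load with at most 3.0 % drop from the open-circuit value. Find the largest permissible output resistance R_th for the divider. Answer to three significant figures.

Loading drop = R_th/(R_th + R_L) ≤ 0.0300, so R_th ≤ R_L · ε/(1−ε) = 2.70 kΩ × 0.0300/0.9700 = 83.5 Ω.
(Any R1, R2 with R2/(R1+R2) = 0.530 and R1‖R2 ≤ 83.5 Ω will meet the spec.)

R_th ≤ 83.5 Ω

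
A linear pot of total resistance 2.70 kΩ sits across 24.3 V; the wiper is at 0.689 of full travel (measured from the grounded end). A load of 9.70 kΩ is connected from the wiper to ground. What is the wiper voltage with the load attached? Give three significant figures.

The wiper splits the pot into (1−α)R = 839.7 Ω above and αR = 1860 Ω below.
Lower section ‖ load = 1561 Ω.
V_wiper = 24.3 × 1561/(839.7 + 1561) = 15.8 V.

V ≈ 15.8 V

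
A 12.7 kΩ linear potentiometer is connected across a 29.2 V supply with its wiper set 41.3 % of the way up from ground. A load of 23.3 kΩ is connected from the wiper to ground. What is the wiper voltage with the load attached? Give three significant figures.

The wiper splits the pot into (1−α)R = 7.455 kΩ above and αR = 5.245 kΩ below.
Lower section ‖ load = 4.281 kΩ.
V_wiper = 29.2 × 4.281/(7.455 + 4.281) = 10.7 V.

V ≈ 10.7 V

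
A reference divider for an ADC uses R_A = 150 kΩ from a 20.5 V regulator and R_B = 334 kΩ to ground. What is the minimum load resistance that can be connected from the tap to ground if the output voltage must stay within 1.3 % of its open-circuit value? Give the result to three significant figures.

R_L(min) ≈ 7.86 MΩ

Output resistance R_th = R_A‖R_B = (150 × 334)/484.0 = 103.5 kΩ.
The fractional drop is R_th/(R_th + R_L); requiring this ≤ 0.0130 gives R_L ≥ R_th(1/0.0130 − 1) = 103.5 × 75.92 = 7.86 MΩ.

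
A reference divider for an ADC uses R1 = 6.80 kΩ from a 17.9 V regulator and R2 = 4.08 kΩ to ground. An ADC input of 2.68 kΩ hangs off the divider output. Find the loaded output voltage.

The load sits in parallel with R2: R2‖R_L = (4.08 × 2.68) / (4.08 + 2.68) = 1.618 kΩ.
V_out = 17.9 × 1.618 / (6.80 + 1.618) = 17.9 × 1.618/8.418 = 3.44 V.

V_out ≈ 3.44 V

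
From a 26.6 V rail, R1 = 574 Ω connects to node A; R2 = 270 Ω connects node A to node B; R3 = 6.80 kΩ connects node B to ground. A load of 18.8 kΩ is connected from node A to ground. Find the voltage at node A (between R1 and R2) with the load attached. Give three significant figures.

V ≈ 23.9 V

Below node A the series string R2+R3 = 7070 Ω sits in parallel with the 18800 Ω load: 5138 Ω.
V_A = 26.6 × 5138/(574 + 5138) = 23.9 V.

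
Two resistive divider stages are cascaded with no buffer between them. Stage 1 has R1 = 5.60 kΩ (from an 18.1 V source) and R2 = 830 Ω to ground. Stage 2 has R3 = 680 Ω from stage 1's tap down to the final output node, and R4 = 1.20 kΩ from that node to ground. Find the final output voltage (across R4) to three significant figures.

V_out ≈ 1.08 V

Stage 2 presents R3+R4 = 1880 Ω as a load on stage 1's tap.
Stage 1's lower leg becomes R2‖(R3+R4) = 575.8 Ω, so V_mid = 18.1 × 575.8/6176 = 1.688 V.
Stage 2 is itself unloaded: V_out = V_mid × R4/(R3+R4) = 1.688 × 1200/1880 = 1.08 V.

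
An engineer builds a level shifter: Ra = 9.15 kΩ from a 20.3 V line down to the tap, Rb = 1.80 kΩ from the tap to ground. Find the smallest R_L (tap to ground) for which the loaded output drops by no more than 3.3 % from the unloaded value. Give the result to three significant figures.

R_L(min) ≈ 44.1 kΩ

Output resistance R_th = Ra‖Rb = (9.15 × 1.80)/10.95 = 1.504 kΩ.
The fractional drop is R_th/(R_th + R_L); requiring this ≤ 0.0330 gives R_L ≥ R_th(1/0.0330 − 1) = 1.504 × 29.30 = 44.1 kΩ.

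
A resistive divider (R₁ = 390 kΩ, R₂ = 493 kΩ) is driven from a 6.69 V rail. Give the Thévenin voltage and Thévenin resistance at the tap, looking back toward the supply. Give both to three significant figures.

V_th is the open-circuit tap voltage: 6.69 × 493/(390 + 493) = 3.74 V.
With the supply zeroed, R₁ and R₂ appear in parallel from the tap: R_th = R₁‖R₂ = (390 × 493)/883.0 = 218 kΩ.

V_th = 3.74 V, R_th = 218 kΩ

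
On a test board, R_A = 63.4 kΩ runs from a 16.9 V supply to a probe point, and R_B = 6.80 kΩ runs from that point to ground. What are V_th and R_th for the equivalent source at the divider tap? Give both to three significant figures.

V_th is the open-circuit tap voltage: 16.9 × 6.80/(63.4 + 6.80) = 1.64 V.
With the supply zeroed, R_A and R_B appear in parallel from the tap: R_th = R_A‖R_B = (63.4 × 6.80)/70.20 = 6.14 kΩ.

V_th = 1.64 V, R_th = 6.14 kΩ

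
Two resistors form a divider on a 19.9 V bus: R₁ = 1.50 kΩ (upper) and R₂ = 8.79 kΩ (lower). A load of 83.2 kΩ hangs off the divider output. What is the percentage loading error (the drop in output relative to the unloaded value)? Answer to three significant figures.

The divider's output (Thévenin) resistance is R₁‖R₂ = 1.281 kΩ.
Fractional drop under load = R_th/(R_th + R_L) = 1.281 / (1.281 + 83.2) = 0.01517.
So the output falls by 1.52 %.

1.52 %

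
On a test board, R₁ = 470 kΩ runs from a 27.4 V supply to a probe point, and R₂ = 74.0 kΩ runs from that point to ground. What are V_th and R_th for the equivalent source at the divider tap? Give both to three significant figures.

V_th = 3.73 V, R_th = 63.9 kΩ

V_th is the open-circuit tap voltage: 27.4 × 74.0/(470 + 74.0) = 3.73 V.
With the supply zeroed, R₁ and R₂ appear in parallel from the tap: R_th = R₁‖R₂ = (470 × 74.0)/544.0 = 63.9 kΩ.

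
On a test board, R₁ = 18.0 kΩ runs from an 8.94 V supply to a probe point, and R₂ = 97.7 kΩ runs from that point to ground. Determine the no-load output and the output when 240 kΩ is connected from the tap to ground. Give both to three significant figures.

Open-circuit: V = 8.94 × 97.7/(18.0 + 97.7) = 7.55 V.
With the load, R₂ becomes R₂‖R_L = 69.43 kΩ, so V = 8.94 × 69.43/87.43 = 7.10 V.

Unloaded: 7.55 V; loaded: 7.10 V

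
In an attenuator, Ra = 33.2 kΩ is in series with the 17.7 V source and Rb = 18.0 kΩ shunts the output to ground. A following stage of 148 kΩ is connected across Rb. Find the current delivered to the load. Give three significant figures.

I_L ≈ 0.0390 mA

Rb‖R_L = 16.05 kΩ; V_out = 17.7 × 16.05/49.25 = 5.768 V.
I_L = V_out / R_L = 5.768 / 148 kΩ = 0.0390 mA.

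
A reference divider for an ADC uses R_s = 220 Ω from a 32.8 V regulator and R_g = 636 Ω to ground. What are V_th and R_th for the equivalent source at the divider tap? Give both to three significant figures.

V_th is the open-circuit tap voltage: 32.8 × 636/(220 + 636) = 24.4 V.
With the supply zeroed, R_s and R_g appear in parallel from the tap: R_th = R_s‖R_g = (220 × 636)/856.0 = 163 Ω.

V_th = 24.4 V, R_th = 163 Ω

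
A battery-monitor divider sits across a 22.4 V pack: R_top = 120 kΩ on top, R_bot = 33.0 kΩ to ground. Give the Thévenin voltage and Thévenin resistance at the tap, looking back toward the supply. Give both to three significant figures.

V_th = 4.83 V, R_th = 25.9 kΩ

V_th is the open-circuit tap voltage: 22.4 × 33.0/(120 + 33.0) = 4.83 V.
With the supply zeroed, R_top and R_bot appear in parallel from the tap: R_th = R_top‖R_bot = (120 × 33.0)/153.0 = 25.9 kΩ.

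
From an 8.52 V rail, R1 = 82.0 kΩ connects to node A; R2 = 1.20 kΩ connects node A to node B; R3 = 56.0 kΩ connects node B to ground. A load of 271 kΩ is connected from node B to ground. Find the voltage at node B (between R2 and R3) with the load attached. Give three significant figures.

V ≈ 3.05 V

At node B, R3 is in parallel with the load: R3‖R_L = 46.41 kΩ.
Below node A the resistance is R2 + (R3‖R_L) = 47.61 kΩ, so V_A = 8.52 × 47.61/129.6 = 3.130 V.
Then V_B = V_A × (R3‖R_L)/(R2 + R3‖R_L) = 3.130 × 46.41/47.61 = 3.05 V.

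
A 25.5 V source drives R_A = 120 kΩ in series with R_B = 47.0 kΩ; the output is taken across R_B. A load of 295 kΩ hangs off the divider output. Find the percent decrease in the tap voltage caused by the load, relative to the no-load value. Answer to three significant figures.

The divider's output (Thévenin) resistance is R_A‖R_B = 33.77 kΩ.
Fractional drop under load = R_th/(R_th + R_L) = 33.77 / (33.77 + 295) = 0.1027.
So the output falls by 10.3 %.

10.3 %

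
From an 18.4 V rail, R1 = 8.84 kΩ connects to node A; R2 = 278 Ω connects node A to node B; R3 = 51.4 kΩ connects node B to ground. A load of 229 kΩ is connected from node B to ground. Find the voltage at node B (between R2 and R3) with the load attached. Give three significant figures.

V ≈ 15.1 V

At node B, R3 is in parallel with the load: R3‖R_L = 41980 Ω.
Below node A the resistance is R2 + (R3‖R_L) = 42260 Ω, so V_A = 18.4 × 42260/51100 = 15.22 V.
Then V_B = V_A × (R3‖R_L)/(R2 + R3‖R_L) = 15.22 × 41980/42260 = 15.1 V.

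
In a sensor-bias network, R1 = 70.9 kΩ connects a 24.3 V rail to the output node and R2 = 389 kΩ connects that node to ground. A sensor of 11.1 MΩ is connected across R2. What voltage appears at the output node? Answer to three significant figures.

The load sits in parallel with R2: R2‖R_L = (389 × 11100) / (389 + 11100) = 375.8 kΩ.
V_out = 24.3 × 375.8 / (70.9 + 375.8) = 24.3 × 375.8/446.7 = 20.4 V.

V_out ≈ 20.4 V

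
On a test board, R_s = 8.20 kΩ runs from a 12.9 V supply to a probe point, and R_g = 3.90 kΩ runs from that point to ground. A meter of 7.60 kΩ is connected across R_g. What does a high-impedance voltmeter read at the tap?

V_out ≈ 3.09 V

The load sits in parallel with R_g: R_g‖R_L = (3.90 × 7.60) / (3.90 + 7.60) = 2.577 kΩ.
V_out = 12.9 × 2.577 / (8.20 + 2.577) = 12.9 × 2.577/10.78 = 3.09 V.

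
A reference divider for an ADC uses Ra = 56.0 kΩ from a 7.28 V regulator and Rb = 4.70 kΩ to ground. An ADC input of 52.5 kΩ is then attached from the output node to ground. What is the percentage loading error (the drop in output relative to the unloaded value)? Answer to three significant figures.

7.63 %

The divider's output (Thévenin) resistance is Ra‖Rb = 4.336 kΩ.
Fractional drop under load = R_th/(R_th + R_L) = 4.336 / (4.336 + 52.5) = 0.07629.
So the output falls by 7.63 %.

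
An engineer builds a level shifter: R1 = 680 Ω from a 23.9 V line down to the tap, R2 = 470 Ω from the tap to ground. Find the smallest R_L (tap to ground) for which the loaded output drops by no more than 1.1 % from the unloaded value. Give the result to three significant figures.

Output resistance R_th = R1‖R2 = (680 × 470)/1150 = 277.9 Ω.
The fractional drop is R_th/(R_th + R_L); requiring this ≤ 0.0110 gives R_L ≥ R_th(1/0.0110 − 1) = 277.9 × 89.91 = 25.0 kΩ.

R_L(min) ≈ 25.0 kΩ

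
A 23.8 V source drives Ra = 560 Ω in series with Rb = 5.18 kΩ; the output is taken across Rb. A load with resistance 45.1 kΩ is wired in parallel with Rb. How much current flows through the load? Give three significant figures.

I_L ≈ 0.471 mA

Rb‖R_L = 4646 Ω; V_out = 23.8 × 4646/5206 = 21.24 V.
I_L = V_out / R_L = 21.24 / 45.1 kΩ = 0.471 mA.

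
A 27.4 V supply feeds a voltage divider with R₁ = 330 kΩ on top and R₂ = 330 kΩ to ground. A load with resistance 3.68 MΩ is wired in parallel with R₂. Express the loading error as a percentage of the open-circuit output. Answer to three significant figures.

The divider's output (Thévenin) resistance is R₁‖R₂ = 165.0 kΩ.
Fractional drop under load = R_th/(R_th + R_L) = 165.0 / (165.0 + 3680) = 0.04291.
So the output falls by 4.29 %.

4.29 %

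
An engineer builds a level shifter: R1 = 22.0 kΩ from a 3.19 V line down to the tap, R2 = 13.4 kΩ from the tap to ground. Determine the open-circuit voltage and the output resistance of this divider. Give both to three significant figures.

V_th is the open-circuit tap voltage: 3.19 × 13.4/(22.0 + 13.4) = 1.21 V.
With the supply zeroed, R1 and R2 appear in parallel from the tap: R_th = R1‖R2 = (22.0 × 13.4)/35.40 = 8.33 kΩ.

V_th = 1.21 V, R_th = 8.33 kΩ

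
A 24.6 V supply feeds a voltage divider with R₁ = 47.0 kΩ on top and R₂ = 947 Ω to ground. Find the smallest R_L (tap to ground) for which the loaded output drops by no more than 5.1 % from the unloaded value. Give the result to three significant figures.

Output resistance R_th = R₁‖R₂ = (47000 × 947)/47950 = 928.3 Ω.
The fractional drop is R_th/(R_th + R_L); requiring this ≤ 0.0510 gives R_L ≥ R_th(1/0.0510 − 1) = 928.3 × 18.61 = 17.3 kΩ.

R_L(min) ≈ 17.3 kΩ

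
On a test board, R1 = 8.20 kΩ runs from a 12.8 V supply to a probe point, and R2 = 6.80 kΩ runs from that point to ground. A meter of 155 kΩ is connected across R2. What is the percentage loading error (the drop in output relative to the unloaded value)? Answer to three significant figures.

2.34 %

The divider's output (Thévenin) resistance is R1‖R2 = 3.717 kΩ.
Fractional drop under load = R_th/(R_th + R_L) = 3.717 / (3.717 + 155) = 0.02342.
So the output falls by 2.34 %.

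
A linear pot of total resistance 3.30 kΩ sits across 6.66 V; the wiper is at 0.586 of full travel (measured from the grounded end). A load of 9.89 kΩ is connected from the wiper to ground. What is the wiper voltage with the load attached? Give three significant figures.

V ≈ 3.61 V

The wiper splits the pot into (1−α)R = 1.366 kΩ above and αR = 1.934 kΩ below.
Lower section ‖ load = 1.618 kΩ.
V_wiper = 6.66 × 1.618/(1.366 + 1.618) = 3.61 V.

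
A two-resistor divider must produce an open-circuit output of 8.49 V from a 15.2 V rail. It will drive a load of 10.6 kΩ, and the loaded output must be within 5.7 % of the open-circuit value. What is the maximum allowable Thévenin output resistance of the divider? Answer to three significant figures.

Loading drop = R_th/(R_th + R_L) ≤ 0.0570, so R_th ≤ R_L · ε/(1−ε) = 10.6 kΩ × 0.0570/0.9430 = 641 Ω.
(Any R1, R2 with R2/(R1+R2) = 0.559 and R1‖R2 ≤ 641 Ω will meet the spec.)

R_th ≤ 641 Ω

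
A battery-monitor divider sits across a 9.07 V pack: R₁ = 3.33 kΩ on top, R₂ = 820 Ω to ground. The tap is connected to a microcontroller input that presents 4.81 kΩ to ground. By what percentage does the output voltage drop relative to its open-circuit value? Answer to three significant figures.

12.0 %

The divider's output (Thévenin) resistance is R₁‖R₂ = 658.0 Ω.
Fractional drop under load = R_th/(R_th + R_L) = 658.0 / (658.0 + 4810) = 0.1203.
So the output falls by 12.0 %.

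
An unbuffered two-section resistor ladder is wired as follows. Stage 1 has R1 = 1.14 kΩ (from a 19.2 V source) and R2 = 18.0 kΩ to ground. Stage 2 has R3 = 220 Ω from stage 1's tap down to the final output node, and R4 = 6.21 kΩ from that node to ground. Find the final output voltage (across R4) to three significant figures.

Stage 2 presents R3+R4 = 6430 Ω as a load on stage 1's tap.
Stage 1's lower leg becomes R2‖(R3+R4) = 4738 Ω, so V_mid = 19.2 × 4738/5878 = 15.48 V.
Stage 2 is itself unloaded: V_out = V_mid × R4/(R3+R4) = 15.48 × 6210/6430 = 14.9 V.

V_out ≈ 14.9 V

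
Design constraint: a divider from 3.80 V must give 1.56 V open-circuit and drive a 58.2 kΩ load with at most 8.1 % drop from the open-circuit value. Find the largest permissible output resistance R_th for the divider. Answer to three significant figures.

R_th ≤ 5.13 kΩ

Loading drop = R_th/(R_th + R_L) ≤ 0.0810, so R_th ≤ R_L · ε/(1−ε) = 58.2 kΩ × 0.0810/0.9190 = 5.13 kΩ.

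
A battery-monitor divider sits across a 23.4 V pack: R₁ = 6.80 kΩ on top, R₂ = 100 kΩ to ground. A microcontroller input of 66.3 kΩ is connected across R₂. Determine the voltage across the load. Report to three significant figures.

V_out ≈ 20.0 V

The load sits in parallel with R₂: R₂‖R_L = (100 × 66.3) / (100 + 66.3) = 39.87 kΩ.
V_out = 23.4 × 39.87 / (6.80 + 39.87) = 23.4 × 39.87/46.67 = 20.0 V.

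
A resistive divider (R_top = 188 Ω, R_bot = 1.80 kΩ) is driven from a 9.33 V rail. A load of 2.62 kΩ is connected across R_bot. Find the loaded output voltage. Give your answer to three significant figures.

V_out ≈ 7.93 V

The load sits in parallel with R_bot: R_bot‖R_L = (1800 × 2620) / (1800 + 2620) = 1067 Ω.
V_out = 9.33 × 1067 / (188 + 1067) = 9.33 × 1067/1255 = 7.93 V.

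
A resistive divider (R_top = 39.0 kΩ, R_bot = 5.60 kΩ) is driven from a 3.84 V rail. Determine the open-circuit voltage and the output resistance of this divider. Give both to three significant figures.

V_th = 0.482 V, R_th = 4.90 kΩ

V_th is the open-circuit tap voltage: 3.84 × 5.60/(39.0 + 5.60) = 0.482 V.
With the supply zeroed, R_top and R_bot appear in parallel from the tap: R_th = R_top‖R_bot = (39.0 × 5.60)/44.60 = 4.90 kΩ.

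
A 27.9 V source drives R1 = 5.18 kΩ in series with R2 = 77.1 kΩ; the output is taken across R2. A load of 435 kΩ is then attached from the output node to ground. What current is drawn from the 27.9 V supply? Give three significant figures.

I ≈ 0.395 mA

R2‖R_L = 65.49 kΩ, so the source sees R1 + R2‖R_L = 70.67 kΩ.
I = 27.9 V / 70.67 kΩ = 0.395 mA.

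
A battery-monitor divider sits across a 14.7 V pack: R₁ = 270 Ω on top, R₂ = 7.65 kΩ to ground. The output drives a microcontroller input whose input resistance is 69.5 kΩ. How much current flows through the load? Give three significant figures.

R₂‖R_L = 6891 Ω; V_out = 14.7 × 6891/7161 = 14.15 V.
I_L = V_out / R_L = 14.15 / 69.5 kΩ = 0.204 mA.

I_L ≈ 0.204 mA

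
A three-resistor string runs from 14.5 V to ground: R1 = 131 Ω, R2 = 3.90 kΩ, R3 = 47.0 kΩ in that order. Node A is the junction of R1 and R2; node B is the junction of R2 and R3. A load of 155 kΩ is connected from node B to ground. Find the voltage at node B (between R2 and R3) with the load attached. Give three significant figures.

At node B, R3 is in parallel with the load: R3‖R_L = 36060 Ω.
Below node A the resistance is R2 + (R3‖R_L) = 39960 Ω, so V_A = 14.5 × 39960/40100 = 14.45 V.
Then V_B = V_A × (R3‖R_L)/(R2 + R3‖R_L) = 14.45 × 36060/39960 = 13.0 V.

V ≈ 13.0 V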